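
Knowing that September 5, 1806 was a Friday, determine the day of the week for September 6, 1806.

Within September 1806: 6 − 5 = 1 day.
1 mod 7 = 1, so 1 day after Friday is Saturday.

Saturday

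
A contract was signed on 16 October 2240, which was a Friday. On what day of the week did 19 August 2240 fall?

Count forward from the earlier date (August 19, 2240) to the later (October 16, 2240):
August 2240: 31 − 19 = 12 days remain.
Then September (30): 30 days.
October 1–16, 2240: 16 days.
Total: 12 + 30 + 16 = 58 days.
58 mod 7 = 2, so 2 days before Friday is Wednesday.

Wednesday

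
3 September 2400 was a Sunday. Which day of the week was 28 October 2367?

Saturday

Count forward from the earlier date (October 28, 2367) to the later (September 3, 2400):
Day-of-year of October 28, 2367: 301.
Day-of-year of September 3, 2400: 247.
2367 has 365 days, so 365 − 301 = 64 days remain in 2367.
Full years 2368–2399: 24 common + 8 leap = 24×365 + 8×366 = 11688 days.
Total: 64 + 11688 + 247 = 11999 days.
11999 mod 7 = 1, so 1 day before Sunday is Saturday.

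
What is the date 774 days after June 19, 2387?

August 1, 2389

Count 774 days after June 19, 2387:
June 2387: 30 − 19 = 11 days remain.
Then 25 full months totalling 762 days.
August 1, 2389: 1 day.
Total: 11 + 762 + 1 = 774 days.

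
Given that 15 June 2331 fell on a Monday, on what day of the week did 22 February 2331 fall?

Count forward from the earlier date (February 22, 2331) to the later (June 15, 2331):
February 2331: 28 − 22 = 6 days remain (2331 is not a leap year, so February has 28 days).
Then March (31), April (30), May (31): 31 + 30 + 31 = 92 days.
June 1–15, 2331: 15 days.
Total: 6 + 92 + 15 = 113 days.
113 mod 7 = 1, so 1 day before Monday is Sunday.

Sunday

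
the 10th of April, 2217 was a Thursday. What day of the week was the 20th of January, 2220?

Thursday

April 10, 2217 → April 10, 2218: 365 days.
April 10, 2218 → April 10, 2219: 365 days.
April 2219: 30 − 10 = 20 days remain.
Then May (31), June (30), July (31), August (31), September (30), October (31), November (30), December (31): 31 + 30 + 31 + 31 + 30 + 31 + 30 + 31 = 245 days.
January 1–20, 2220: 20 days.
Residual: 285 days.
Total: 1015 days.
1015 is a multiple of 7, so the 20th of January, 2220 falls on the same weekday: Thursday.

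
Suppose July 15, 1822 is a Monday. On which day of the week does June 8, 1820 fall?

Thursday

Count forward from the earlier date (June 8, 1820) to the later (July 15, 1822):
June 1820: 30 − 8 = 22 days remain.
Then 24 full months totalling 730 days.
July 1–15, 1822: 15 days.
Total: 22 + 730 + 15 = 767 days.
767 mod 7 = 4, so 4 days before Monday is Thursday.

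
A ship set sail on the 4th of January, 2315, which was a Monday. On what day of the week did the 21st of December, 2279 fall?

Count forward from the earlier date (December 21, 2279) to the later (January 4, 2315):
From December 21, 2279 to December 21, 2314: 35 years, of which 8 contain a Feb 29 — 27×365 + 8×366 = 12783 days.
(2300 is not a leap year (divisible by 100 but not 400).)
December 2314: 31 − 21 = 10 days remain.
January 1–4, 2315: 4 days.
Residual: 14 days.
Total: 12797 days.
12797 mod 7 = 1, so 1 day before Monday is Sunday.

Sunday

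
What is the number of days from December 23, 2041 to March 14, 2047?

1907

December 23, 2041 → December 23, 2042: 365 days.
December 23, 2042 → December 23, 2043: 365 days.
December 23, 2043 → December 23, 2044: 366 days (2044 is a leap year).
December 23, 2044 → December 23, 2045: 365 days.
December 23, 2045 → December 23, 2046: 365 days.
December 2046: 31 − 23 = 8 days remain.
Then January (31), February 2047 (28): 31 + 28 = 59 days.
March 1–14, 2047: 14 days.
Residual: 81 days.
Total: 1907 days.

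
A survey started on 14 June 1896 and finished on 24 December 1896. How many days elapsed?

193

June 1896: 30 − 14 = 16 days remain.
Then July (31), August (31), September (30), October (31), November (30): 31 + 31 + 30 + 31 + 30 = 153 days.
December 1–24, 1896: 24 days.
Total: 16 + 153 + 24 = 193 days.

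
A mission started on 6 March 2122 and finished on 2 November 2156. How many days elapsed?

From March 6, 2122 to March 6, 2156: 34 years, of which 9 contain a Feb 29 — 25×365 + 9×366 = 12419 days.
March 2156: 31 − 6 = 25 days remain.
Then April (30), May (31), June (30), July (31), August (31), September (30), October (31): 30 + 31 + 30 + 31 + 31 + 30 + 31 = 214 days.
November 1–2, 2156: 2 days.
Residual: 241 days.
Total: 12660 days.

12660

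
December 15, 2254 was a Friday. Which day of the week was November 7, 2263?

Day-of-year of December 15, 2254: 349.
Day-of-year of November 7, 2263: 311.
2254 has 365 days, so 365 − 349 = 16 days remain in 2254.
Full years 2255–2262: 6 common + 2 leap = 6×365 + 2×366 = 2922 days.
Total: 16 + 2922 + 311 = 3249 days.
3249 mod 7 = 1, so 1 day after Friday is Saturday.

Saturday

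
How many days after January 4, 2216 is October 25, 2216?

295

January 2216: 31 − 4 = 27 days remain.
Then February 2216 (29), March (31), April (30), May (31), June (30), July (31), August (31), September (30): 29 + 31 + 30 + 31 + 30 + 31 + 31 + 30 = 243 days.
October 1–25, 2216: 25 days.
Total: 27 + 243 + 25 = 295 days.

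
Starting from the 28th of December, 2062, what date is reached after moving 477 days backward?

the 7th of September, 2061

Count 477 days before December 28, 2062:
Day-of-year of September 7, 2061: 250.
Day-of-year of December 28, 2062: 362.
2061 has 365 days, so 365 − 250 = 115 days remain in 2061.
Total: 115 + 362 = 477 days.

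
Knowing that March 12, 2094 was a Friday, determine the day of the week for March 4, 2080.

Count forward from the earlier date (March 4, 2080) to the later (March 12, 2094):
From March 4, 2080 to March 4, 2094: 14 years, of which 3 contain a Feb 29 — 11×365 + 3×366 = 5113 days.
Within March 2094: 12 − 4 = 8 days.
Total: 5121 days.
5121 mod 7 = 4, so 4 days before Friday is Monday.

Monday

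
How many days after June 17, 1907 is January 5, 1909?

568

Day-of-year of June 17, 1907: 168.
Day-of-year of January 5, 1909: 5.
1907 has 365 days, so 365 − 168 = 197 days remain in 1907.
Full years: 1908: 366. Sum = 366.
Total: 197 + 366 + 5 = 568 days.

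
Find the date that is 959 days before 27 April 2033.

11 September 2030

Count 959 days before April 27, 2033:
Day-of-year of September 11, 2030: 254.
Day-of-year of April 27, 2033: 117.
2030 has 365 days, so 365 − 254 = 111 days remain in 2030.
Full years: 2031: 365; 2032: 366. Sum = 731.
Total: 111 + 731 + 117 = 959 days.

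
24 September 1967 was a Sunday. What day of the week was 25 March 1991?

Monday

Day-of-year of September 24, 1967: 267.
Day-of-year of March 25, 1991: 84.
1967 has 365 days, so 365 − 267 = 98 days remain in 1967.
Full years 1968–1990: 17 common + 6 leap = 17×365 + 6×366 = 8401 days.
Total: 98 + 8401 + 84 = 8583 days.
8583 mod 7 = 1, so 1 day after Sunday is Monday.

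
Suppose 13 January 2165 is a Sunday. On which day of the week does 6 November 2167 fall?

January 13, 2165 → January 13, 2166: 365 days.
January 13, 2166 → January 13, 2167: 365 days.
January 2167: 31 − 13 = 18 days remain.
Then 9 full months totalling 273 days.
November 1–6, 2167: 6 days.
Residual: 297 days.
Total: 1027 days.
1027 mod 7 = 5, so 5 days after Sunday is Friday.

Friday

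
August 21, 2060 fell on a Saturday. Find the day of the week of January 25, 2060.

Count forward from the earlier date (January 25, 2060) to the later (August 21, 2060):
January 2060: 31 − 25 = 6 days remain.
Then February 2060 (29), March (31), April (30), May (31), June (30), July (31): 29 + 31 + 30 + 31 + 30 + 31 = 182 days.
August 1–21, 2060: 21 days.
Total: 6 + 182 + 21 = 209 days.
209 mod 7 = 6, so 6 days before Saturday is Sunday.

Sunday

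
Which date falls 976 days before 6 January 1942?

6 May 1939

Count 976 days before January 6, 1942:
Day-of-year of May 6, 1939: 126.
Day-of-year of January 6, 1942: 6.
1939 has 365 days, so 365 − 126 = 239 days remain in 1939.
Full years: 1940: 366; 1941: 365. Sum = 731.
Total: 239 + 731 + 6 = 976 days.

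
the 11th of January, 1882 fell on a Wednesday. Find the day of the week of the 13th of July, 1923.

From January 11, 1882 to January 11, 1923: 41 years, of which 9 contain a Feb 29 — 32×365 + 9×366 = 14974 days.
(1900 is not a leap year (divisible by 100 but not 400).)
January 1923: 31 − 11 = 20 days remain.
Then February 1923 (28), March (31), April (30), May (31), June (30): 28 + 31 + 30 + 31 + 30 = 150 days.
July 1–13, 1923: 13 days.
Residual: 183 days.
Total: 15157 days.
15157 mod 7 = 2, so 2 days after Wednesday is Friday.

Friday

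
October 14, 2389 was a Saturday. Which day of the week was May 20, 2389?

Saturday

Count forward from the earlier date (May 20, 2389) to the later (October 14, 2389):
May 2389: 31 − 20 = 11 days remain.
Then June (30), July (31), August (31), September (30): 30 + 31 + 31 + 30 = 122 days.
October 1–14, 2389: 14 days.
Total: 11 + 122 + 14 = 147 days.
147 is a multiple of 7, so May 20, 2389 falls on the same weekday: Saturday.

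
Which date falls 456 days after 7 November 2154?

6 February 2156

Count 456 days after November 7, 2154:
November 7, 2154 → November 7, 2155: 365 days.
November 2155: 30 − 7 = 23 days remain.
Then December (31), January (31): 31 + 31 = 62 days.
February 1–6, 2156: 6 days (2156 is a leap year).
Residual: 91 days.
Total: 456 days.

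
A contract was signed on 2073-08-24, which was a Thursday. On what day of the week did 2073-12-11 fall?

August 2073: 31 − 24 = 7 days remain.
Then September (30), October (31), November (30): 30 + 31 + 30 = 91 days.
December 1–11, 2073: 11 days.
Total: 7 + 91 + 11 = 109 days.
109 mod 7 = 4, so 4 days after Thursday is Monday.

Monday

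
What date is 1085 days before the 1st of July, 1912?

the 12th of July, 1909

Count 1085 days before July 1, 1912:
Day-of-year of July 12, 1909: 193.
Day-of-year of July 1, 1912: 183.
1909 has 365 days, so 365 − 193 = 172 days remain in 1909.
Full years: 1910: 365; 1911: 365. Sum = 730.
Total: 172 + 730 + 183 = 1085 days.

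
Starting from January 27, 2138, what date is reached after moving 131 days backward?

September 18, 2137

Count 131 days before January 27, 2138:
Day-of-year of September 18, 2137: 261.
Day-of-year of January 27, 2138: 27.
2137 has 365 days, so 365 − 261 = 104 days remain in 2137.
Total: 104 + 27 = 131 days.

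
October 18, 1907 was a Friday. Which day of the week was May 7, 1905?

Sunday

Count forward from the earlier date (May 7, 1905) to the later (October 18, 1907):
Day-of-year of May 7, 1905: 127.
Day-of-year of October 18, 1907: 291.
1905 has 365 days, so 365 − 127 = 238 days remain in 1905.
Full years: 1906: 365. Sum = 365.
Total: 238 + 365 + 291 = 894 days.
894 mod 7 = 5, so 5 days before Friday is Sunday.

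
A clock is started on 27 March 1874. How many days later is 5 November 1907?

12275

From March 27, 1874 to March 27, 1907: 33 years, of which 7 contain a Feb 29 — 26×365 + 7×366 = 12052 days.
(1900 is not a leap year (divisible by 100 but not 400).)
March 1907: 31 − 27 = 4 days remain.
Then April (30), May (31), June (30), July (31), August (31), September (30), October (31): 30 + 31 + 30 + 31 + 31 + 30 + 31 = 214 days.
November 1–5, 1907: 5 days.
Residual: 223 days.
Total: 12275 days.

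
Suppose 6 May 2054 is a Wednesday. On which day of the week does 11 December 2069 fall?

Wednesday

Day-of-year of May 6, 2054: 126.
Day-of-year of December 11, 2069: 345.
2054 has 365 days, so 365 − 126 = 239 days remain in 2054.
Full years 2055–2068: 10 common + 4 leap = 10×365 + 4×366 = 5114 days.
Total: 239 + 5114 + 345 = 5698 days.
5698 is a multiple of 7, so 11 December 2069 falls on the same weekday: Wednesday.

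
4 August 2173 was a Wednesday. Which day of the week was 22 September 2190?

Wednesday

From August 4, 2173 to August 4, 2190: 17 years, of which 4 contain a Feb 29 — 13×365 + 4×366 = 6209 days.
August 2190: 31 − 4 = 27 days remain.
September 1–22, 2190: 22 days.
Residual: 49 days.
Total: 6258 days.
6258 is a multiple of 7, so 22 September 2190 falls on the same weekday: Wednesday.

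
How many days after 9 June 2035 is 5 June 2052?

6206

From June 9, 2035 to June 9, 2051: 16 years, of which 4 contain a Feb 29 — 12×365 + 4×366 = 5844 days.
June 2051: 30 − 9 = 21 days remain.
Then 11 full months totalling 336 days.
June 1–5, 2052: 5 days.
Residual: 362 days.
Total: 6206 days.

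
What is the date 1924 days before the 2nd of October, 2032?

the 27th of June, 2027

Count 1924 days before October 2, 2032:
June 27, 2027 → June 27, 2028: 366 days (2028 is a leap year).
June 27, 2028 → June 27, 2029: 365 days.
June 27, 2029 → June 27, 2030: 365 days.
June 27, 2030 → June 27, 2031: 365 days.
June 27, 2031 → June 27, 2032: 366 days (2032 is a leap year).
June 2032: 30 − 27 = 3 days remain.
Then July (31), August (31), September (30): 31 + 31 + 30 = 92 days.
October 1–2, 2032: 2 days.
Residual: 97 days.
Total: 1924 days.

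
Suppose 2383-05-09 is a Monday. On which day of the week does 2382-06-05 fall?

Saturday

Count forward from the earlier date (June 5, 2382) to the later (May 9, 2383):
Day-of-year of June 5, 2382: 156.
Day-of-year of May 9, 2383: 129.
2382 has 365 days, so 365 − 156 = 209 days remain in 2382.
Total: 209 + 129 = 338 days.
338 mod 7 = 2, so 2 days before Monday is Saturday.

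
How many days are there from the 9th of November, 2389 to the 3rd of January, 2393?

1151

Day-of-year of November 9, 2389: 313.
Day-of-year of January 3, 2393: 3.
2389 has 365 days, so 365 − 313 = 52 days remain in 2389.
Full years: 2390: 365; 2391: 365; 2392: 366. Sum = 1096.
Total: 52 + 1096 + 3 = 1151 days.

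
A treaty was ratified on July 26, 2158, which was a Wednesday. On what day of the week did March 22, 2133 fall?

Sunday

Count forward from the earlier date (March 22, 2133) to the later (July 26, 2158):
From March 22, 2133 to March 22, 2158: 25 years, of which 6 contain a Feb 29 — 19×365 + 6×366 = 9131 days.
March 2158: 31 − 22 = 9 days remain.
Then April (30), May (31), June (30): 30 + 31 + 30 = 91 days.
July 1–26, 2158: 26 days.
Residual: 126 days.
Total: 9257 days.
9257 mod 7 = 3, so 3 days before Wednesday is Sunday.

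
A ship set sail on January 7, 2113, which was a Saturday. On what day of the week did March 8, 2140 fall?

Tuesday

Day-of-year of January 7, 2113: 7.
Day-of-year of March 8, 2140: 68.
2113 has 365 days, so 365 − 7 = 358 days remain in 2113.
Full years 2114–2139: 20 common + 6 leap = 20×365 + 6×366 = 9496 days.
Total: 358 + 9496 + 68 = 9922 days.
9922 mod 7 = 3, so 3 days after Saturday is Tuesday.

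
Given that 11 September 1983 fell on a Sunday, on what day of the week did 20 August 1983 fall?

Count forward from the earlier date (August 20, 1983) to the later (September 11, 1983):
August 1983: 31 − 20 = 11 days remain.
September 1–11, 1983: 11 days.
Total: 11 + 11 = 22 days.
22 mod 7 = 1, so 1 day before Sunday is Saturday.

Saturday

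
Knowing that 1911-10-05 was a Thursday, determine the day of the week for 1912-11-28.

October 1911: 31 − 5 = 26 days remain.
Then 12 full months totalling 366 days.
November 1–28, 1912: 28 days.
Total: 26 + 366 + 28 = 420 days.
420 is a multiple of 7, so 1912-11-28 falls on the same weekday: Thursday.

Thursday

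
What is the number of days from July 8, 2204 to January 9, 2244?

Day-of-year of July 8, 2204: 190.
Day-of-year of January 9, 2244: 9.
2204 has 366 days, so 366 − 190 = 176 days remain in 2204.
Full years 2205–2243: 30 common + 9 leap = 30×365 + 9×366 = 14244 days.
Total: 176 + 14244 + 9 = 14429 days.

14429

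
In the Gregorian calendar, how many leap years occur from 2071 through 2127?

Years divisible by 4: 2072, 2076, …, 2124 — 14 in all.
Of these, 2100 is divisible by 100 but not 400, so not leap.
Leap years: 14 − 1 = 13.

13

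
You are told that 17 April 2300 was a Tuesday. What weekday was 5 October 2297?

Tuesday

Count forward from the earlier date (October 5, 2297) to the later (April 17, 2300):
October 5, 2297 → October 5, 2298: 365 days.
October 5, 2298 → October 5, 2299: 365 days.
October 2299: 31 − 5 = 26 days remain.
Then November (30), December (31), January (31), February 2300 (28), March (31): 30 + 31 + 31 + 28 + 31 = 151 days.
April 1–17, 2300: 17 days.
Residual: 194 days.
Total: 924 days.
924 is a multiple of 7, so 5 October 2297 falls on the same weekday: Tuesday.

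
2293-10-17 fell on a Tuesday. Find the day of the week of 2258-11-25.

Thursday

Count forward from the earlier date (November 25, 2258) to the later (October 17, 2293):
From November 25, 2258 to November 25, 2292: 34 years, of which 9 contain a Feb 29 — 25×365 + 9×366 = 12419 days.
November 2292: 30 − 25 = 5 days remain.
Then 10 full months totalling 304 days.
October 1–17, 2293: 17 days.
Residual: 326 days.
Total: 12745 days.
12745 mod 7 = 5, so 5 days before Tuesday is Thursday.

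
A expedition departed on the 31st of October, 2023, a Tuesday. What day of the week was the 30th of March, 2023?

Thursday

Count forward from the earlier date (March 30, 2023) to the later (October 31, 2023):
March 2023: 31 − 30 = 1 day remains.
Then April (30), May (31), June (30), July (31), August (31), September (30): 30 + 31 + 30 + 31 + 31 + 30 = 183 days.
October 1–31, 2023: 31 days.
Total: 1 + 183 + 31 = 215 days.
215 mod 7 = 5, so 5 days before Tuesday is Thursday.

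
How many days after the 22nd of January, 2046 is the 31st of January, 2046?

9

Within January 2046: 31 − 22 = 9 days.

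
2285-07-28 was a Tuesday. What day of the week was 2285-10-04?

Sunday

July 2285: 31 − 28 = 3 days remain.
Then August (31), September (30): 31 + 30 = 61 days.
October 1–4, 2285: 4 days.
Total: 3 + 61 + 4 = 68 days.
68 mod 7 = 5, so 5 days after Tuesday is Sunday.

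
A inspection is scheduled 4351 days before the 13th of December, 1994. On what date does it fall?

the 14th of January, 1983

Count 4351 days before December 13, 1994:
Day-of-year of January 14, 1983: 14.
Day-of-year of December 13, 1994: 347.
1983 has 365 days, so 365 − 14 = 351 days remain in 1983.
Full years 1984–1993: 7 common + 3 leap = 7×365 + 3×366 = 3653 days.
Total: 351 + 3653 + 347 = 4351 days.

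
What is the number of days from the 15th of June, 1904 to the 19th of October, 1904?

126

June 1904: 30 − 15 = 15 days remain.
Then July (31), August (31), September (30): 31 + 31 + 30 = 92 days.
October 1–19, 1904: 19 days.
Total: 15 + 92 + 19 = 126 days.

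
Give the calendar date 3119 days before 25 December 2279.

11 June 2271

Count 3119 days before December 25, 2279:
Day-of-year of June 11, 2271: 162.
Day-of-year of December 25, 2279: 359.
2271 has 365 days, so 365 − 162 = 203 days remain in 2271.
Full years 2272–2278: 5 common + 2 leap = 5×365 + 2×366 = 2557 days.
Total: 203 + 2557 + 359 = 3119 days.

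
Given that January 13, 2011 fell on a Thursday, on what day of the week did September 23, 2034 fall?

Day-of-year of January 13, 2011: 13.
Day-of-year of September 23, 2034: 266.
2011 has 365 days, so 365 − 13 = 352 days remain in 2011.
Full years 2012–2033: 16 common + 6 leap = 16×365 + 6×366 = 8036 days.
Total: 352 + 8036 + 266 = 8654 days.
8654 mod 7 = 2, so 2 days after Thursday is Saturday.

Saturday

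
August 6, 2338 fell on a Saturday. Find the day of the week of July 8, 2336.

Count forward from the earlier date (July 8, 2336) to the later (August 6, 2338):
July 2336: 31 − 8 = 23 days remain.
Then 24 full months totalling 730 days.
August 1–6, 2338: 6 days.
Total: 23 + 730 + 6 = 759 days.
759 mod 7 = 3, so 3 days before Saturday is Wednesday.

Wednesday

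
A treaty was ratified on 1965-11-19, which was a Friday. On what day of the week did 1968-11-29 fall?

November 19, 1965 → November 19, 1966: 365 days.
November 19, 1966 → November 19, 1967: 365 days.
November 19, 1967 → November 19, 1968: 366 days (1968 is a leap year).
Within November 1968: 29 − 19 = 10 days.
Total: 1106 days.
1106 is a multiple of 7, so 1968-11-29 falls on the same weekday: Friday.

Friday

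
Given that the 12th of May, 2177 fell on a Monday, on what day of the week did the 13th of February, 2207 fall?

From May 12, 2177 to May 12, 2206: 29 years, of which 6 contain a Feb 29 — 23×365 + 6×366 = 10591 days.
(2200 is not a leap year (divisible by 100 but not 400).)
May 2206: 31 − 12 = 19 days remain.
Then June (30), July (31), August (31), September (30), October (31), November (30), December (31), January (31): 30 + 31 + 31 + 30 + 31 + 30 + 31 + 31 = 245 days.
February 1–13, 2207: 13 days (2207 is not a leap year).
Residual: 277 days.
Total: 10868 days.
10868 mod 7 = 4, so 4 days after Monday is Friday.

Friday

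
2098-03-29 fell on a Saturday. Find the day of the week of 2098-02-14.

Friday

Count forward from the earlier date (February 14, 2098) to the later (March 29, 2098):
February 2098: 28 − 14 = 14 days remain (2098 is not a leap year, so February has 28 days).
March 1–29, 2098: 29 days.
Total: 14 + 29 = 43 days.
43 mod 7 = 1, so 1 day before Saturday is Friday.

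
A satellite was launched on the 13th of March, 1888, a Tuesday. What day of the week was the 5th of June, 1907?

From March 13, 1888 to March 13, 1907: 19 years, of which 3 contain a Feb 29 — 16×365 + 3×366 = 6938 days.
(1900 is not a leap year (divisible by 100 but not 400).)
March 1907: 31 − 13 = 18 days remain.
Then April (30), May (31): 30 + 31 = 61 days.
June 1–5, 1907: 5 days.
Residual: 84 days.
Total: 7022 days.
7022 mod 7 = 1, so 1 day after Tuesday is Wednesday.

Wednesday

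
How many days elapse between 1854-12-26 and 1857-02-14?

781

Day-of-year of December 26, 1854: 360.
Day-of-year of February 14, 1857: 45.
1854 has 365 days, so 365 − 360 = 5 days remain in 1854.
Full years: 1855: 365; 1856: 366. Sum = 731.
Total: 5 + 731 + 45 = 781 days.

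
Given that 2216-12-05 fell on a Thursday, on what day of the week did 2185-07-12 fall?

Tuesday

Count forward from the earlier date (July 12, 2185) to the later (December 5, 2216):
From July 12, 2185 to July 12, 2216: 31 years, of which 7 contain a Feb 29 — 24×365 + 7×366 = 11322 days.
(2200 is not a leap year (divisible by 100 but not 400).)
July 2216: 31 − 12 = 19 days remain.
Then August (31), September (30), October (31), November (30): 31 + 30 + 31 + 30 = 122 days.
December 1–5, 2216: 5 days.
Residual: 146 days.
Total: 11468 days.
11468 mod 7 = 2, so 2 days before Thursday is Tuesday.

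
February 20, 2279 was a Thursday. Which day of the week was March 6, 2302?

Thursday

From February 20, 2279 to February 20, 2302: 23 years, of which 5 contain a Feb 29 — 18×365 + 5×366 = 8400 days.
(2300 is not a leap year (divisible by 100 but not 400).)
February 2302: 28 − 20 = 8 days remain (2302 is not a leap year, so February has 28 days).
March 1–6, 2302: 6 days.
Residual: 14 days.
Total: 8414 days.
8414 is a multiple of 7, so March 6, 2302 falls on the same weekday: Thursday.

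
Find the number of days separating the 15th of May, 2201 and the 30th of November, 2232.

11522

Day-of-year of May 15, 2201: 135.
Day-of-year of November 30, 2232: 335.
2201 has 365 days, so 365 − 135 = 230 days remain in 2201.
Full years 2202–2231: 23 common + 7 leap = 23×365 + 7×366 = 10957 days.
Total: 230 + 10957 + 335 = 11522 days.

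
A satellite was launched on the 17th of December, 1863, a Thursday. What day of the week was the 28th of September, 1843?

Thursday

Count forward from the earlier date (September 28, 1843) to the later (December 17, 1863):
From September 28, 1843 to September 28, 1863: 20 years, of which 5 contain a Feb 29 — 15×365 + 5×366 = 7305 days.
September 1863: 30 − 28 = 2 days remain.
Then October (31), November (30): 31 + 30 = 61 days.
December 1–17, 1863: 17 days.
Residual: 80 days.
Total: 7385 days.
7385 is a multiple of 7, so the 28th of September, 1843 falls on the same weekday: Thursday.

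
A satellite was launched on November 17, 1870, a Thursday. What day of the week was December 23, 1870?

November 1870: 30 − 17 = 13 days remain.
December 1–23, 1870: 23 days.
Total: 13 + 23 = 36 days.
36 mod 7 = 1, so 1 day after Thursday is Friday.

Friday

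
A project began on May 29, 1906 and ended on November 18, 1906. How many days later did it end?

173

May 1906: 31 − 29 = 2 days remain.
Then June (30), July (31), August (31), September (30), October (31): 30 + 31 + 31 + 30 + 31 = 153 days.
November 1–18, 1906: 18 days.
Total: 2 + 153 + 18 = 173 days.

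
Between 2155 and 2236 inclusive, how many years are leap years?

20

Years divisible by 4: 2156, 2160, …, 2236 — 21 in all.
Of these, 2200 is divisible by 100 but not 400, so not leap.
Leap years: 21 − 1 = 20.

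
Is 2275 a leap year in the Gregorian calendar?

2275 is not a leap year.

No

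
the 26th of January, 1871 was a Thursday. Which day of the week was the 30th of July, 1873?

Wednesday

January 26, 1871 → January 26, 1872: 365 days.
January 26, 1872 → January 26, 1873: 366 days (1872 is a leap year).
January 1873: 31 − 26 = 5 days remain.
Then February 1873 (28), March (31), April (30), May (31), June (30): 28 + 31 + 30 + 31 + 30 = 150 days.
July 1–30, 1873: 30 days.
Residual: 185 days.
Total: 916 days.
916 mod 7 = 6, so 6 days after Thursday is Wednesday.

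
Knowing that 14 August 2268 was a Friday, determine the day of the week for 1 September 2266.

Saturday

Count forward from the earlier date (September 1, 2266) to the later (August 14, 2268):
September 1, 2266 → September 1, 2267: 365 days.
September 2267: 30 − 1 = 29 days remain.
Then 10 full months totalling 305 days.
August 1–14, 2268: 14 days.
Residual: 348 days.
Total: 713 days.
713 mod 7 = 6, so 6 days before Friday is Saturday.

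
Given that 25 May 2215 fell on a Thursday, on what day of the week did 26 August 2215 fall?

May 2215: 31 − 25 = 6 days remain.
Then June (30), July (31): 30 + 31 = 61 days.
August 1–26, 2215: 26 days.
Total: 6 + 61 + 26 = 93 days.
93 mod 7 = 2, so 2 days after Thursday is Saturday.

Saturday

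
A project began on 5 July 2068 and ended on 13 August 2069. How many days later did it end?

404

July 2068: 31 − 5 = 26 days remain.
Then 12 full months totalling 365 days.
August 1–13, 2069: 13 days.
Total: 26 + 365 + 13 = 404 days.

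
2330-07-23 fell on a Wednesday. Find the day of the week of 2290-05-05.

Count forward from the earlier date (May 5, 2290) to the later (July 23, 2330):
Day-of-year of May 5, 2290: 125.
Day-of-year of July 23, 2330: 204.
2290 has 365 days, so 365 − 125 = 240 days remain in 2290.
Full years 2291–2329: 30 common + 9 leap = 30×365 + 9×366 = 14244 days.
Total: 240 + 14244 + 204 = 14688 days.
14688 mod 7 = 2, so 2 days before Wednesday is Monday.

Monday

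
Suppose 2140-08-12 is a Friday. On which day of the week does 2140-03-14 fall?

Count forward from the earlier date (March 14, 2140) to the later (August 12, 2140):
March 2140: 31 − 14 = 17 days remain.
Then April (30), May (31), June (30), July (31): 30 + 31 + 30 + 31 = 122 days.
August 1–12, 2140: 12 days.
Total: 17 + 122 + 12 = 151 days.
151 mod 7 = 4, so 4 days before Friday is Monday.

Monday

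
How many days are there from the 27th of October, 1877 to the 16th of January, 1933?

From October 27, 1877 to October 27, 1932: 55 years, of which 13 contain a Feb 29 — 42×365 + 13×366 = 20088 days.
(1900 is not a leap year (divisible by 100 but not 400).)
October 1932: 31 − 27 = 4 days remain.
Then November (30), December (31): 30 + 31 = 61 days.
January 1–16, 1933: 16 days.
Residual: 81 days.
Total: 20169 days.

20169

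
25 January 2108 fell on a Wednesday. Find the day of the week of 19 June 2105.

Count forward from the earlier date (June 19, 2105) to the later (January 25, 2108):
Day-of-year of June 19, 2105: 170.
Day-of-year of January 25, 2108: 25.
2105 has 365 days, so 365 − 170 = 195 days remain in 2105.
Full years: 2106: 365; 2107: 365. Sum = 730.
Total: 195 + 730 + 25 = 950 days.
950 mod 7 = 5, so 5 days before Wednesday is Friday.

Friday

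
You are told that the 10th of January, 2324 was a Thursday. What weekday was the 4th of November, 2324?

Tuesday

January 2324: 31 − 10 = 21 days remain.
Then 9 full months totalling 274 days.
November 1–4, 2324: 4 days.
Total: 21 + 274 + 4 = 299 days.
299 mod 7 = 5, so 5 days after Thursday is Tuesday.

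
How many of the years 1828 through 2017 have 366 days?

Years divisible by 4: 1828, 1832, …, 2016 — 48 in all.
Of these, 1900 is divisible by 100 but not 400, so not leap.
2000 is divisible by 400, so still leap.
Leap years: 48 − 1 = 47.

47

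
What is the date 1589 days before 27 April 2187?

20 December 2182

Count 1589 days before April 27, 2187:
Day-of-year of December 20, 2182: 354.
Day-of-year of April 27, 2187: 117.
2182 has 365 days, so 365 − 354 = 11 days remain in 2182.
Full years: 2183: 365; 2184: 366; 2185: 365; 2186: 365. Sum = 1461.
Total: 11 + 1461 + 117 = 1589 days.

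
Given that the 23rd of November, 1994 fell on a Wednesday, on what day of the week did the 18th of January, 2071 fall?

From November 23, 1994 to November 23, 2070: 76 years, of which 19 contain a Feb 29 — 57×365 + 19×366 = 27759 days.
(2000 is a leap year (divisible by 400).)
November 2070: 30 − 23 = 7 days remain.
Then December (31): 31 days.
January 1–18, 2071: 18 days.
Residual: 56 days.
Total: 27815 days.
27815 mod 7 = 4, so 4 days after Wednesday is Sunday.

Sunday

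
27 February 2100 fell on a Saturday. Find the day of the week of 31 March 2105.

Day-of-year of February 27, 2100: 58.
Day-of-year of March 31, 2105: 90.
2100 has 365 days, so 365 − 58 = 307 days remain in 2100.
Full years: 2101: 365; 2102: 365; 2103: 365; 2104: 366. Sum = 1461.
Total: 307 + 1461 + 90 = 1858 days.
1858 mod 7 = 3, so 3 days after Saturday is Tuesday.

Tuesday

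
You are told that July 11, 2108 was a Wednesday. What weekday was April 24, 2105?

Friday

Count forward from the earlier date (April 24, 2105) to the later (July 11, 2108):
Day-of-year of April 24, 2105: 114.
Day-of-year of July 11, 2108: 193.
2105 has 365 days, so 365 − 114 = 251 days remain in 2105.
Full years: 2106: 365; 2107: 365. Sum = 730.
Total: 251 + 730 + 193 = 1174 days.
1174 mod 7 = 5, so 5 days before Wednesday is Friday.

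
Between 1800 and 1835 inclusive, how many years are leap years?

8

Years divisible by 4 in [1800, 1835]: 1800, 1804, 1808, 1812, 1816, 1820, 1824, 1828, 1832.
Of these, 1800 is divisible by 100 but not 400, so not leap.
Leap years: 9 − 1 = 8.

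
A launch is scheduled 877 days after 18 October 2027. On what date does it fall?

13 March 2030

Count 877 days after October 18, 2027:
Day-of-year of October 18, 2027: 291.
Day-of-year of March 13, 2030: 72.
2027 has 365 days, so 365 − 291 = 74 days remain in 2027.
Full years: 2028: 366; 2029: 365. Sum = 731.
Total: 74 + 731 + 72 = 877 days.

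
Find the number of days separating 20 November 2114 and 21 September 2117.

1036

November 20, 2114 → November 20, 2115: 365 days.
November 20, 2115 → November 20, 2116: 366 days (2116 is a leap year).
November 2116: 30 − 20 = 10 days remain.
Then 9 full months totalling 274 days.
September 1–21, 2117: 21 days.
Residual: 305 days.
Total: 1036 days.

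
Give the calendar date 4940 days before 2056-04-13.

2042-10-04

Count 4940 days before April 13, 2056:
From October 4, 2042 to October 4, 2055: 13 years, of which 3 contain a Feb 29 — 10×365 + 3×366 = 4748 days.
October 2055: 31 − 4 = 27 days remain.
Then November (30), December (31), January (31), February 2056 (29), March (31): 30 + 31 + 31 + 29 + 31 = 152 days.
April 1–13, 2056: 13 days.
Residual: 192 days.
Total: 4940 days.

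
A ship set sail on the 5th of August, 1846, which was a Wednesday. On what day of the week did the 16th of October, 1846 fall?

Friday

August 1846: 31 − 5 = 26 days remain.
Then September (30): 30 days.
October 1–16, 1846: 16 days.
Total: 26 + 30 + 16 = 72 days.
72 mod 7 = 2, so 2 days after Wednesday is Friday.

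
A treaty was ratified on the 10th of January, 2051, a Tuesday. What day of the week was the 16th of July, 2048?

Thursday

Count forward from the earlier date (July 16, 2048) to the later (January 10, 2051):
Day-of-year of July 16, 2048: 198.
Day-of-year of January 10, 2051: 10.
2048 has 366 days, so 366 − 198 = 168 days remain in 2048.
Full years: 2049: 365; 2050: 365. Sum = 730.
Total: 168 + 730 + 10 = 908 days.
908 mod 7 = 5, so 5 days before Tuesday is Thursday.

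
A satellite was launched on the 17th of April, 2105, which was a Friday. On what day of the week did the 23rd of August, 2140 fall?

Day-of-year of April 17, 2105: 107.
Day-of-year of August 23, 2140: 236.
2105 has 365 days, so 365 − 107 = 258 days remain in 2105.
Full years 2106–2139: 26 common + 8 leap = 26×365 + 8×366 = 12418 days.
Total: 258 + 12418 + 236 = 12912 days.
12912 mod 7 = 4, so 4 days after Friday is Tuesday.

Tuesday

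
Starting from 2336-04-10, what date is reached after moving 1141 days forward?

2339-05-26

Count 1141 days after April 10, 2336:
Day-of-year of April 10, 2336: 101.
Day-of-year of May 26, 2339: 146.
2336 has 366 days, so 366 − 101 = 265 days remain in 2336.
Full years: 2337: 365; 2338: 365. Sum = 730.
Total: 265 + 730 + 146 = 1141 days.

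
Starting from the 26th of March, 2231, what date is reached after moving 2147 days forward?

the 9th of February, 2237

Count 2147 days after March 26, 2231:
March 26, 2231 → March 26, 2232: 366 days (2232 is a leap year).
March 26, 2232 → March 26, 2233: 365 days.
March 26, 2233 → March 26, 2234: 365 days.
March 26, 2234 → March 26, 2235: 365 days.
March 26, 2235 → March 26, 2236: 366 days (2236 is a leap year).
March 2236: 31 − 26 = 5 days remain.
Then 10 full months totalling 306 days.
February 1–9, 2237: 9 days (2237 is not a leap year).
Residual: 320 days.
Total: 2147 days.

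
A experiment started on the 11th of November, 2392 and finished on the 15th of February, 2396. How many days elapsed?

November 11, 2392 → November 11, 2393: 365 days.
November 11, 2393 → November 11, 2394: 365 days.
November 11, 2394 → November 11, 2395: 365 days.
November 2395: 30 − 11 = 19 days remain.
Then December (31), January (31): 31 + 31 = 62 days.
February 1–15, 2396: 15 days (2396 is a leap year).
Residual: 96 days.
Total: 1191 days.

1191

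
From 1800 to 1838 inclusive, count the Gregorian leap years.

Years divisible by 4 in [1800, 1838]: 1800, 1804, 1808, 1812, 1816, 1820, 1824, 1828, 1832, 1836.
Of these, 1800 is divisible by 100 but not 400, so not leap.
Leap years: 10 − 1 = 9.

9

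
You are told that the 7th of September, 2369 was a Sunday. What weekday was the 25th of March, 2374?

September 7, 2369 → September 7, 2370: 365 days.
September 7, 2370 → September 7, 2371: 365 days.
September 7, 2371 → September 7, 2372: 366 days (2372 is a leap year).
September 7, 2372 → September 7, 2373: 365 days.
September 2373: 30 − 7 = 23 days remain.
Then October (31), November (30), December (31), January (31), February 2374 (28): 31 + 30 + 31 + 31 + 28 = 151 days.
March 1–25, 2374: 25 days.
Residual: 199 days.
Total: 1660 days.
1660 mod 7 = 1, so 1 day after Sunday is Monday.

Monday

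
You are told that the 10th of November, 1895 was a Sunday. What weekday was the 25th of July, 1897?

Sunday

November 1895: 30 − 10 = 20 days remain.
Then 19 full months totalling 578 days.
July 1–25, 1897: 25 days.
Total: 20 + 578 + 25 = 623 days.
623 is a multiple of 7, so the 25th of July, 1897 falls on the same weekday: Sunday.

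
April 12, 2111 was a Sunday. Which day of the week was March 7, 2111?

Saturday

Count forward from the earlier date (March 7, 2111) to the later (April 12, 2111):
March 2111: 31 − 7 = 24 days remain.
April 1–12, 2111: 12 days.
Total: 24 + 12 = 36 days.
36 mod 7 = 1, so 1 day before Sunday is Saturday.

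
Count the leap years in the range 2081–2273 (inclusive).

Years divisible by 4: 2084, 2088, …, 2272 — 48 in all.
Of these, 2100, 2200 are divisible by 100 but not 400, so not leap.
Leap years: 48 − 2 = 46.

46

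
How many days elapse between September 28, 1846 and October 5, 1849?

September 28, 1846 → September 28, 1847: 365 days.
September 28, 1847 → September 28, 1848: 366 days (1848 is a leap year).
September 28, 1848 → September 28, 1849: 365 days.
September 1849: 30 − 28 = 2 days remain.
October 1–5, 1849: 5 days.
Residual: 7 days.
Total: 1103 days.

1103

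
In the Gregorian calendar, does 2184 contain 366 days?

Yes

2184 is a leap year.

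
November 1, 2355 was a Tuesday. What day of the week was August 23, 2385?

Day-of-year of November 1, 2355: 305.
Day-of-year of August 23, 2385: 235.
2355 has 365 days, so 365 − 305 = 60 days remain in 2355.
Full years 2356–2384: 21 common + 8 leap = 21×365 + 8×366 = 10593 days.
Total: 60 + 10593 + 235 = 10888 days.
10888 mod 7 = 3, so 3 days after Tuesday is Friday.

Friday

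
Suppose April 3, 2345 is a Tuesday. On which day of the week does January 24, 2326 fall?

Sunday

Count forward from the earlier date (January 24, 2326) to the later (April 3, 2345):
From January 24, 2326 to January 24, 2345: 19 years, of which 5 contain a Feb 29 — 14×365 + 5×366 = 6940 days.
January 2345: 31 − 24 = 7 days remain.
Then February 2345 (28), March (31): 28 + 31 = 59 days.
April 1–3, 2345: 3 days.
Residual: 69 days.
Total: 7009 days.
7009 mod 7 = 2, so 2 days before Tuesday is Sunday.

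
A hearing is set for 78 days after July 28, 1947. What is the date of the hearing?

October 14, 1947

Count 78 days after July 28, 1947:
July 1947: 31 − 28 = 3 days remain.
Then August (31), September (30): 31 + 30 = 61 days.
October 1–14, 1947: 14 days.
Total: 3 + 61 + 14 = 78 days.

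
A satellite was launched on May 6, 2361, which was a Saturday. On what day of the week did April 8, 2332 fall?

Friday

Count forward from the earlier date (April 8, 2332) to the later (May 6, 2361):
Day-of-year of April 8, 2332: 99.
Day-of-year of May 6, 2361: 126.
2332 has 366 days, so 366 − 99 = 267 days remain in 2332.
Full years 2333–2360: 21 common + 7 leap = 21×365 + 7×366 = 10227 days.
Total: 267 + 10227 + 126 = 10620 days.
10620 mod 7 = 1, so 1 day before Saturday is Friday.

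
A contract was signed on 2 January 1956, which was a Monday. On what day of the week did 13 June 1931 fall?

Count forward from the earlier date (June 13, 1931) to the later (January 2, 1956):
From June 13, 1931 to June 13, 1955: 24 years, of which 6 contain a Feb 29 — 18×365 + 6×366 = 8766 days.
June 1955: 30 − 13 = 17 days remain.
Then July (31), August (31), September (30), October (31), November (30), December (31): 31 + 31 + 30 + 31 + 30 + 31 = 184 days.
January 1–2, 1956: 2 days.
Residual: 203 days.
Total: 8969 days.
8969 mod 7 = 2, so 2 days before Monday is Saturday.

Saturday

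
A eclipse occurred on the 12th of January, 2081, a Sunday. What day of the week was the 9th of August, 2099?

Sunday

Day-of-year of January 12, 2081: 12.
Day-of-year of August 9, 2099: 221.
2081 has 365 days, so 365 − 12 = 353 days remain in 2081.
Full years 2082–2098: 13 common + 4 leap = 13×365 + 4×366 = 6209 days.
Total: 353 + 6209 + 221 = 6783 days.
6783 is a multiple of 7, so the 9th of August, 2099 falls on the same weekday: Sunday.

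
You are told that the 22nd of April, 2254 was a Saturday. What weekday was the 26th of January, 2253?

Count forward from the earlier date (January 26, 2253) to the later (April 22, 2254):
January 26, 2253 → January 26, 2254: 365 days.
January 2254: 31 − 26 = 5 days remain.
Then February 2254 (28), March (31): 28 + 31 = 59 days.
April 1–22, 2254: 22 days.
Residual: 86 days.
Total: 451 days.
451 mod 7 = 3, so 3 days before Saturday is Wednesday.

Wednesday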